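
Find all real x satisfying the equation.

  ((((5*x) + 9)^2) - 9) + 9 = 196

Step 1. [((((5*x) + 9)^2) - 9) + 9 = 196] peel the +9: subtract 9 from each side ⇒ sub: (((5*x) + 9)^2) - 9 = 187.
Step 2. [(((5*x) + 9)^2) - 9 = 187] 9 comes off first (add 9), so sub: ((5*x) + 9)^2 = 196.
Step 3. [((5*x) + 9)^2 = 196] 196 ≥ 0, LHS is (·)² — take ±√. So sqrt: (5*x) + 9 = 14 or -14.
Step 4. [(5*x) + 9 = 14 or -14] subtract 9: x sits inside (… + 9) ⇒ sub: 5*x = 5 or -23.
Step 5. [5*x = 5 or -23] divide by the outer 5. So div: x = 1 or -23/5.

Answer: x ∈ {-23/5, 1}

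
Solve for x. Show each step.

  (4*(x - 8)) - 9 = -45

Step 1. [(4*(x - 8)) - 9 = -45] add 9: x sits inside (… - 9) ⇒ sub: 4*(x - 8) = -36.
Step 2. [4*(x - 8) = -36] 4·(inner) — divide through by 4, so div: x - 8 = -9.
Step 3. [x - 8 = -9] 8 comes off first (add 8) ⇒ sub: x = -1.

Answer: x ∈ {-1}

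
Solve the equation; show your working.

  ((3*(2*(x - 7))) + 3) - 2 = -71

Step 1. [((3*(2*(x - 7))) + 3) - 2 = -71] the outer -2 inverts by adding 2. So sub: (3*(2*(x - 7))) + 3 = -69.
Step 2. [(3*(2*(x - 7))) + 3 = -69] 3 | LHS and 3 | -69: pull 3 out ⇒ factor: (2*(x - 7)) + 1 = -23.
Step 3. [(2*(x - 7)) + 1 = -23] subtract 1: x sits inside (… + 1). So sub: 2*(x - 7) = -24.
Step 4. [2*(x - 7) = -24] divide by the outer 2, so div: x - 7 = -12.
Step 5. [x - 7 = -12] the outer -7 inverts by adding 7. So sub: x = -5.

Answer: x ∈ {-5}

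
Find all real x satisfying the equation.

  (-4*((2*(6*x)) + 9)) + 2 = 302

Step 1. [(-4*((2*(6*x)) + 9)) + 2 = 302] +2 is outermost — subtract 2 both sides, so sub: -4*((2*(6*x)) + 9) = 300.
Step 2. [-4*((2*(6*x)) + 9) = 300] divide by the outer -4. So div: (2*(6*x)) + 9 = -75.
Step 3. [(2*(6*x)) + 9 = -75] 9 comes off first (subtract 9). So sub: 2*(6*x) = -84.
Step 4. [2*(6*x) = -84] divide by the outer 2 ⇒ div: 6*x = -42.
Step 5. [6*x = -42] leading coefficient 6: divide by 6 ⇒ div: x = -7.

Answer: x ∈ {-7}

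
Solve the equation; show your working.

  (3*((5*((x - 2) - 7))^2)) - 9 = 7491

Step 1. [(3*((5*((x - 2) - 7))^2)) - 9 = 7491] 3 divides every term; factor it out ⇒ factor: ((5*((x - 2) - 7))^2) - 3 = 2497.
Step 2. [((5*((x - 2) - 7))^2) - 3 = 2497] peel the -3: add 3 from each side, so sub: (5*((x - 2) - 7))^2 = 2500.
Step 3. [(5*((x - 2) - 7))^2 = 2500] LHS squared, RHS 2500 ≥ 0: apply √ (±), so sqrt: 5*((x - 2) - 7) = 50 or -50.
Step 4. [5*((x - 2) - 7) = 50 or -50] LHS = 5·(…); ÷5 both sides, so div: (x - 2) - 7 = 10 or -10.
Step 5. [(x - 2) - 7 = 10 or -10] peel the -7: add 7 from each side ⇒ sub: x - 2 = 17 or -3.
Step 6. [x - 2 = 17 or -3] -2 is outermost — add 2 both sides, so sub: x = 19 or -1.

Answer: x ∈ {-1, 19}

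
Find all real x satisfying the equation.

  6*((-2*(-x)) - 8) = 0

Step 1. [6*((-2*(-x)) - 8) = 0] 6 out front; divide by 6. So div: (-2*(-x)) - 8 = 0.
Step 2. [(-2*(-x)) - 8 = 0] -2 divides every term; factor it out ⇒ factor: (-x) + 4 = 0.
Step 3. [(-x) + 4 = 0] the outer +4 inverts by subtracting 4. So sub: -x = -4.
Step 4. [-x = -4] flip signs both sides ⇒ neg: x = 4.

Answer: x ∈ {4}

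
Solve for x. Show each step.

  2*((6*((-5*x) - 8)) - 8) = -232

Step 1. [2*((6*((-5*x) - 8)) - 8) = -232] 2·(inner) — divide through by 2, so div: (6*((-5*x) - 8)) - 8 = -116.
Step 2. [(6*((-5*x) - 8)) - 8 = -116] 8 comes off first (add 8) ⇒ sub: 6*((-5*x) - 8) = -108.
Step 3. [6*((-5*x) - 8) = -108] divide by the outer 6, so div: (-5*x) - 8 = -18.
Step 4. [(-5*x) - 8 = -18] peel the -8: add 8 from each side. So sub: -5*x = -10.
Step 5. [-5*x = -10] -5 out front; divide by -5, so div: x = 2.

Answer: x ∈ {2}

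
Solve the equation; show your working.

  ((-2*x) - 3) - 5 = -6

Step 1. [((-2*x) - 3) - 5 = -6] peel the -5: add 5 from each side ⇒ sub: (-2*x) - 3 = -1.
Step 2. [(-2*x) - 3 = -1] the outer -3 inverts by adding 3 ⇒ sub: -2*x = 2.
Step 3. [-2*x = 2] -2·(inner) — divide through by -2 ⇒ div: x = -1.

Answer: x ∈ {-1}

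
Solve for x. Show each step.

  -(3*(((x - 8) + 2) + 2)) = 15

Step 1. [-(3*(((x - 8) + 2) + 2)) = 15] flip signs both sides ⇒ neg: 3*(((x - 8) + 2) + 2) = -15.
Step 2. [3*(((x - 8) + 2) + 2) = -15] divide by the outer 3. So div: ((x - 8) + 2) + 2 = -5.
Step 3. [((x - 8) + 2) + 2 = -5] the outer +2 inverts by subtracting 2 ⇒ sub: (x - 8) + 2 = -7.
Step 4. [(x - 8) + 2 = -7] subtract 2: x sits inside (… + 2). So sub: x - 8 = -9.
Step 5. [x - 8 = -9] 8 comes off first (add 8), so sub: x = -1.

Answer: x ∈ {-1}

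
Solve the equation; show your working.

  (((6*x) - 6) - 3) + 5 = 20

Step 1. [(((6*x) - 6) - 3) + 5 = 20] peel the +5: subtract 5 from each side ⇒ sub: ((6*x) - 6) - 3 = 15.
Step 2. [((6*x) - 6) - 3 = 15] peel the -3: add 3 from each side ⇒ sub: (6*x) - 6 = 18.
Step 3. [(6*x) - 6 = 18] add 6: x sits inside (… - 6). So sub: 6*x = 24.
Step 4. [6*x = 24] 6 out front; divide by 6, so div: x = 4.

Answer: x ∈ {4}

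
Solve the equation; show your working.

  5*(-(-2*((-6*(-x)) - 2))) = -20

Step 1. [5*(-(-2*((-6*(-x)) - 2))) = -20] 5 out front; divide by 5. So div: -(-2*((-6*(-x)) - 2)) = -4.
Step 2. [-(-2*((-6*(-x)) - 2)) = -4] leading − — multiply by −1 ⇒ neg: -2*((-6*(-x)) - 2) = 4.
Step 3. [-2*((-6*(-x)) - 2) = 4] -2 out front; divide by -2, so div: (-6*(-x)) - 2 = -2.
Step 4. [(-6*(-x)) - 2 = -2] -2 is outermost — add 2 both sides, so sub: -6*(-x) = 0.
Step 5. [-6*(-x) = 0] LHS = -6·(…); ÷-6 both sides ⇒ div: -x = 0.
Step 6. [-x = 0] leading − — multiply by −1 ⇒ neg: x = 0.

Answer: x ∈ {0}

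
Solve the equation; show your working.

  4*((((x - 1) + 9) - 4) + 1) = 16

Step 1. [4*((((x - 1) + 9) - 4) + 1) = 16] leading coefficient 4: divide by 4, so div: (((x - 1) + 9) - 4) + 1 = 4.
Step 2. [(((x - 1) + 9) - 4) + 1 = 4] +1 is outermost — subtract 1 both sides ⇒ sub: ((x - 1) + 9) - 4 = 3.
Step 3. [((x - 1) + 9) - 4 = 3] -4 is outermost — add 4 both sides ⇒ sub: (x - 1) + 9 = 7.
Step 4. [(x - 1) + 9 = 7] subtract 9: x sits inside (… + 9), so sub: x - 1 = -2.
Step 5. [x - 1 = -2] peel the -1: add 1 from each side. So sub: x = -1.

Answer: x ∈ {-1}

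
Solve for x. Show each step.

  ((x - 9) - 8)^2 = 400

Step 1. [((x - 9) - 8)^2 = 400] √ both sides: 400 ≥ 0 gives two branches ⇒ sqrt: (x - 9) - 8 = 20 or -20.
Step 2. [(x - 9) - 8 = 20 or -20] add 8: x sits inside (… - 8) ⇒ sub: x - 9 = 28 or -12.
Step 3. [x - 9 = 28 or -12] the outer -9 inverts by adding 9, so sub: x = 37 or -3.

Answer: x ∈ {-3, 37}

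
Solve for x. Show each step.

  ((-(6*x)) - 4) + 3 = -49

Step 1. [((-(6*x)) - 4) + 3 = -49] peel the +3: subtract 3 from each side ⇒ sub: (-(6*x)) - 4 = -52.
Step 2. [(-(6*x)) - 4 = -52] add 4: x sits inside (… - 4) ⇒ sub: -(6*x) = -48.
Step 3. [-(6*x) = -48] leading − — multiply by −1, so neg: 6*x = 48.
Step 4. [6*x = 48] leading coefficient 6: divide by 6. So div: x = 8.

Answer: x ∈ {8}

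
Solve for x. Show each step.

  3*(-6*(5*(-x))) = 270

Step 1. [3*(-6*(5*(-x))) = 270] leading coefficient 3: divide by 3. So div: -6*(5*(-x)) = 90.
Step 2. [-6*(5*(-x)) = 90] divide by the outer -6. So div: 5*(-x) = -15.
Step 3. [5*(-x) = -15] divide by the outer 5 ⇒ div: -x = -3.
Step 4. [-x = -3] leading − — multiply by −1 ⇒ neg: x = 3.

Answer: x ∈ {3}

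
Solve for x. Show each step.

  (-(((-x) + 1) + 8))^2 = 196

Step 1. [(-(((-x) + 1) + 8))^2 = 196] LHS squared, RHS 196 ≥ 0: apply √ (±), so sqrt: -(((-x) + 1) + 8) = 14 or -14.
Step 2. [-(((-x) + 1) + 8) = 14 or -14] leading − — multiply by −1. So neg: ((-x) + 1) + 8 = -14 or 14.
Step 3. [((-x) + 1) + 8 = -14 or 14] subtract 8: x sits inside (… + 8), so sub: (-x) + 1 = -22 or 6.
Step 4. [(-x) + 1 = -22 or 6] the outer +1 inverts by subtracting 1, so sub: -x = -23 or 5.
Step 5. [-x = -23 or 5] leading − — multiply by −1 ⇒ neg: x = 23 or -5.

Answer: x ∈ {-5, 23}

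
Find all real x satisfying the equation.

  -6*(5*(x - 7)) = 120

Step 1. [-6*(5*(x - 7)) = 120] -6 out front; divide by -6. So div: 5*(x - 7) = -20.
Step 2. [5*(x - 7) = -20] LHS = 5·(…); ÷5 both sides, so div: x - 7 = -4.
Step 3. [x - 7 = -4] -7 is outermost — add 7 both sides, so sub: x = 3.

Answer: x ∈ {3}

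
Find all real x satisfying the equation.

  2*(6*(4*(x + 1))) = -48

Step 1. [2*(6*(4*(x + 1))) = -48] 2 out front; divide by 2, so div: 6*(4*(x + 1)) = -24.
Step 2. [6*(4*(x + 1)) = -24] divide by the outer 6. So div: 4*(x + 1) = -4.
Step 3. [4*(x + 1) = -4] 4 out front; divide by 4. So div: x + 1 = -1.
Step 4. [x + 1 = -1] +1 is outermost — subtract 1 both sides, so sub: x = -2.

Answer: x ∈ {-2}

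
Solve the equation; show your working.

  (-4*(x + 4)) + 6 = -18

Step 1. [(-4*(x + 4)) + 6 = -18] peel the +6: subtract 6 from each side ⇒ sub: -4*(x + 4) = -24.
Step 2. [-4*(x + 4) = -24] -4 out front; divide by -4, so div: x + 4 = 6.
Step 3. [x + 4 = 6] 4 comes off first (subtract 4). So sub: x = 2.

Answer: x ∈ {2}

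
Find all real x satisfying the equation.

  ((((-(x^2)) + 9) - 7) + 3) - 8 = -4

Step 1. [((((-(x^2)) + 9) - 7) + 3) - 8 = -4] peel the -8: add 8 from each side. So sub: (((-(x^2)) + 9) - 7) + 3 = 4.
Step 2. [(((-(x^2)) + 9) - 7) + 3 = 4] +3 is outermost — subtract 3 both sides. So sub: ((-(x^2)) + 9) - 7 = 1.
Step 3. [((-(x^2)) + 9) - 7 = 1] 7 comes off first (add 7), so sub: (-(x^2)) + 9 = 8.
Step 4. [(-(x^2)) + 9 = 8] peel the +9: subtract 9 from each side. So sub: -(x^2) = -1.
Step 5. [-(x^2) = -1] leading − — multiply by −1, so neg: x^2 = 1.
Step 6. [x^2 = 1] √ both sides: 1 ≥ 0 gives two branches ⇒ sqrt: x = 1 or -1.

Answer: x ∈ {-1, 1}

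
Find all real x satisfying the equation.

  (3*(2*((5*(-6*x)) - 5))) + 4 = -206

Step 1. [(3*(2*((5*(-6*x)) - 5))) + 4 = -206] 4 comes off first (subtract 4). So sub: 3*(2*((5*(-6*x)) - 5)) = -210.
Step 2. [3*(2*((5*(-6*x)) - 5)) = -210] divide by the outer 3 ⇒ div: 2*((5*(-6*x)) - 5) = -70.
Step 3. [2*((5*(-6*x)) - 5) = -70] LHS = 2·(…); ÷2 both sides ⇒ div: (5*(-6*x)) - 5 = -35.
Step 4. [(5*(-6*x)) - 5 = -35] -5 is outermost — add 5 both sides. So sub: 5*(-6*x) = -30.
Step 5. [5*(-6*x) = -30] 5·(inner) — divide through by 5, so div: -6*x = -6.
Step 6. [-6*x = -6] leading coefficient -6: divide by -6 ⇒ div: x = 1.

Answer: x ∈ {1}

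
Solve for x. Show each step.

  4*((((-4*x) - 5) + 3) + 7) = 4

Step 1. [4*((((-4*x) - 5) + 3) + 7) = 4] LHS = 4·(…); ÷4 both sides, so div: (((-4*x) - 5) + 3) + 7 = 1.
Step 2. [(((-4*x) - 5) + 3) + 7 = 1] the outer +7 inverts by subtracting 7. So sub: ((-4*x) - 5) + 3 = -6.
Step 3. [((-4*x) - 5) + 3 = -6] +3 is outermost — subtract 3 both sides, so sub: (-4*x) - 5 = -9.
Step 4. [(-4*x) - 5 = -9] add 5: x sits inside (… - 5), so sub: -4*x = -4.
Step 5. [-4*x = -4] LHS = -4·(…); ÷-4 both sides. So div: x = 1.

Answer: x ∈ {1}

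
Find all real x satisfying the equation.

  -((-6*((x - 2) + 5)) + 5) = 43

Step 1. [-((-6*((x - 2) + 5)) + 5) = 43] LHS negated; negate both sides ⇒ neg: (-6*((x - 2) + 5)) + 5 = -43.
Step 2. [(-6*((x - 2) + 5)) + 5 = -43] the outer +5 inverts by subtracting 5. So sub: -6*((x - 2) + 5) = -48.
Step 3. [-6*((x - 2) + 5) = -48] -6·(inner) — divide through by -6. So div: (x - 2) + 5 = 8.
Step 4. [(x - 2) + 5 = 8] subtract 5: x sits inside (… + 5). So sub: x - 2 = 3.
Step 5. [x - 2 = 3] -2 is outermost — add 2 both sides, so sub: x = 5.

Answer: x ∈ {5}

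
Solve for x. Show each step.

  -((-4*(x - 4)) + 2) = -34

Step 1. [-((-4*(x - 4)) + 2) = -34] leading − — multiply by −1. So neg: (-4*(x - 4)) + 2 = 34.
Step 2. [(-4*(x - 4)) + 2 = 34] the outer +2 inverts by subtracting 2. So sub: -4*(x - 4) = 32.
Step 3. [-4*(x - 4) = 32] -4·(inner) — divide through by -4 ⇒ div: x - 4 = -8.
Step 4. [x - 4 = -8] add 4: x sits inside (… - 4). So sub: x = -4.

Answer: x ∈ {-4}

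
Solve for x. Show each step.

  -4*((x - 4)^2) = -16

Step 1. [-4*((x - 4)^2) = -16] -4·(inner) — divide through by -4, so div: (x - 4)^2 = 4.
Step 2. [(x - 4)^2 = 4] 4 ≥ 0, LHS is (·)² — take ±√, so sqrt: x - 4 = 2 or -2.
Step 3. [x - 4 = 2 or -2] 4 comes off first (add 4), so sub: x = 6 or 2.

Answer: x ∈ {2, 6}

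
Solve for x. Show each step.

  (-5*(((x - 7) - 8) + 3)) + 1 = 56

Step 1. [(-5*(((x - 7) - 8) + 3)) + 1 = 56] peel the +1: subtract 1 from each side ⇒ sub: -5*(((x - 7) - 8) + 3) = 55.
Step 2. [-5*(((x - 7) - 8) + 3) = 55] -5 out front; divide by -5, so div: ((x - 7) - 8) + 3 = -11.
Step 3. [((x - 7) - 8) + 3 = -11] 3 comes off first (subtract 3), so sub: (x - 7) - 8 = -14.
Step 4. [(x - 7) - 8 = -14] peel the -8: add 8 from each side ⇒ sub: x - 7 = -6.
Step 5. [x - 7 = -6] add 7: x sits inside (… - 7). So sub: x = 1.

Answer: x ∈ {1}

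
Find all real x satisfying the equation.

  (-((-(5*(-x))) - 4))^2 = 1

Step 1. [(-((-(5*(-x))) - 4))^2 = 1] √ both sides: 1 ≥ 0 gives two branches ⇒ sqrt: -((-(5*(-x))) - 4) = 1 or -1.
Step 2. [-((-(5*(-x))) - 4) = 1 or -1] LHS negated; negate both sides, so neg: (-(5*(-x))) - 4 = -1 or 1.
Step 3. [(-(5*(-x))) - 4 = -1 or 1] -4 is outermost — add 4 both sides, so sub: -(5*(-x)) = 3 or 5.
Step 4. [-(5*(-x)) = 3 or 5] leading − — multiply by −1. So neg: 5*(-x) = -3 or -5.
Step 5. [5*(-x) = -3 or -5] leading coefficient 5: divide by 5. So div: -x = -3/5 or -1.
Step 6. [-x = -3/5 or -1] flip signs both sides, so neg: x = 3/5 or 1.

Answer: x ∈ {3/5, 1}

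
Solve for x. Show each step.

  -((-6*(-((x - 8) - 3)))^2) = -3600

Step 1. [-((-6*(-((x - 8) - 3)))^2) = -3600] LHS negated; negate both sides ⇒ neg: (-6*(-((x - 8) - 3)))^2 = 3600.
Step 2. [(-6*(-((x - 8) - 3)))^2 = 3600] LHS squared, RHS 3600 ≥ 0: apply √ (±) ⇒ sqrt: -6*(-((x - 8) - 3)) = 60 or -60.
Step 3. [-6*(-((x - 8) - 3)) = 60 or -60] LHS = -6·(…); ÷-6 both sides, so div: -((x - 8) - 3) = -10 or 10.
Step 4. [-((x - 8) - 3) = -10 or 10] flip signs both sides. So neg: (x - 8) - 3 = 10 or -10.
Step 5. [(x - 8) - 3 = 10 or -10] -3 is outermost — add 3 both sides ⇒ sub: x - 8 = 13 or -7.
Step 6. [x - 8 = 13 or -7] add 8: x sits inside (… - 8). So sub: x = 21 or 1.

Answer: x ∈ {1, 21}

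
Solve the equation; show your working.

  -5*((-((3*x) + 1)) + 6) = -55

Step 1. [-5*((-((3*x) + 1)) + 6) = -55] -5 out front; divide by -5, so div: (-((3*x) + 1)) + 6 = 11.
Step 2. [(-((3*x) + 1)) + 6 = 11] subtract 6: x sits inside (… + 6), so sub: -((3*x) + 1) = 5.
Step 3. [-((3*x) + 1) = 5] flip signs both sides ⇒ neg: (3*x) + 1 = -5.
Step 4. [(3*x) + 1 = -5] peel the +1: subtract 1 from each side. So sub: 3*x = -6.
Step 5. [3*x = -6] leading coefficient 3: divide by 3. So div: x = -2.

Answer: x ∈ {-2}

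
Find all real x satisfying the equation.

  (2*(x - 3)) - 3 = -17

Step 1. [(2*(x - 3)) - 3 = -17] 3 comes off first (add 3), so sub: 2*(x - 3) = -14.
Step 2. [2*(x - 3) = -14] 2·(inner) — divide through by 2. So div: x - 3 = -7.
Step 3. [x - 3 = -7] add 3: x sits inside (… - 3). So sub: x = -4.

Answer: x ∈ {-4}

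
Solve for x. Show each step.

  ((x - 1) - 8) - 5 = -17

Step 1. [((x - 1) - 8) - 5 = -17] peel the -5: add 5 from each side. So sub: (x - 1) - 8 = -12.
Step 2. [(x - 1) - 8 = -12] add 8: x sits inside (… - 8). So sub: x - 1 = -4.
Step 3. [x - 1 = -4] add 1: x sits inside (… - 1). So sub: x = -3.

Answer: x ∈ {-3}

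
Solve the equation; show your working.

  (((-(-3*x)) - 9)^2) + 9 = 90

Step 1. [(((-(-3*x)) - 9)^2) + 9 = 90] 9 comes off first (subtract 9), so sub: ((-(-3*x)) - 9)^2 = 81.
Step 2. [((-(-3*x)) - 9)^2 = 81] LHS squared, RHS 81 ≥ 0: apply √ (±), so sqrt: (-(-3*x)) - 9 = 9 or -9.
Step 3. [(-(-3*x)) - 9 = 9 or -9] 9 comes off first (add 9). So sub: -(-3*x) = 18 or 0.
Step 4. [-(-3*x) = 18 or 0] LHS negated; negate both sides ⇒ neg: -3*x = -18 or 0.
Step 5. [-3*x = -18 or 0] divide by the outer -3, so div: x = 6 or 0.

Answer: x ∈ {0, 6}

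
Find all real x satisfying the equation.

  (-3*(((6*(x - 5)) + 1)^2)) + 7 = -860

Step 1. [(-3*(((6*(x - 5)) + 1)^2)) + 7 = -860] the outer +7 inverts by subtracting 7, so sub: -3*(((6*(x - 5)) + 1)^2) = -867.
Step 2. [-3*(((6*(x - 5)) + 1)^2) = -867] divide by the outer -3, so div: ((6*(x - 5)) + 1)^2 = 289.
Step 3. [((6*(x - 5)) + 1)^2 = 289] √ both sides: 289 ≥ 0 gives two branches ⇒ sqrt: (6*(x - 5)) + 1 = 17 or -17.
Step 4. [(6*(x - 5)) + 1 = 17 or -17] subtract 1: x sits inside (… + 1) ⇒ sub: 6*(x - 5) = 16 or -18.
Step 5. [6*(x - 5) = 16 or -18] 6·(inner) — divide through by 6 ⇒ div: x - 5 = 8/3 or -3.
Step 6. [x - 5 = 8/3 or -3] -5 is outermost — add 5 both sides ⇒ sub: x = 23/3 or 2.

Answer: x ∈ {2, 23/3}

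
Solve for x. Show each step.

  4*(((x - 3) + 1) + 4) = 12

Step 1. [4*(((x - 3) + 1) + 4) = 12] 4·(inner) — divide through by 4 ⇒ div: ((x - 3) + 1) + 4 = 3.
Step 2. [((x - 3) + 1) + 4 = 3] +4 is outermost — subtract 4 both sides. So sub: (x - 3) + 1 = -1.
Step 3. [(x - 3) + 1 = -1] 1 comes off first (subtract 1) ⇒ sub: x - 3 = -2.
Step 4. [x - 3 = -2] the outer -3 inverts by adding 3. So sub: x = 1.

Answer: x ∈ {1}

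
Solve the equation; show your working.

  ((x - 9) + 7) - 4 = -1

Step 1. [((x - 9) + 7) - 4 = -1] add 4: x sits inside (… - 4). So sub: (x - 9) + 7 = 3.
Step 2. [(x - 9) + 7 = 3] 7 comes off first (subtract 7) ⇒ sub: x - 9 = -4.
Step 3. [x - 9 = -4] 9 comes off first (add 9) ⇒ sub: x = 5.

Answer: x ∈ {5}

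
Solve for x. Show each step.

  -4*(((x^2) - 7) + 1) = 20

Step 1. [-4*(((x^2) - 7) + 1) = 20] -4·(inner) — divide through by -4 ⇒ div: ((x^2) - 7) + 1 = -5.
Step 2. [((x^2) - 7) + 1 = -5] +1 is outermost — subtract 1 both sides, so sub: (x^2) - 7 = -6.
Step 3. [(x^2) - 7 = -6] peel the -7: add 7 from each side. So sub: x^2 = 1.
Step 4. [x^2 = 1] √ both sides: 1 ≥ 0 gives two branches ⇒ sqrt: x = 1 or -1.

Answer: x ∈ {-1, 1}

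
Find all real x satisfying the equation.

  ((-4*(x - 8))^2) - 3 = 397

Step 1. [((-4*(x - 8))^2) - 3 = 397] -3 is outermost — add 3 both sides. So sub: (-4*(x - 8))^2 = 400.
Step 2. [(-4*(x - 8))^2 = 400] √ both sides: 400 ≥ 0 gives two branches. So sqrt: -4*(x - 8) = 20 or -20.
Step 3. [-4*(x - 8) = 20 or -20] -4·(inner) — divide through by -4. So div: x - 8 = -5 or 5.
Step 4. [x - 8 = -5 or 5] -8 is outermost — add 8 both sides, so sub: x = 3 or 13.

Answer: x ∈ {3, 13}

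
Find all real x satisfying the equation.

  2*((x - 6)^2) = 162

Step 1. [2*((x - 6)^2) = 162] LHS = 2·(…); ÷2 both sides ⇒ div: (x - 6)^2 = 81.
Step 2. [(x - 6)^2 = 81] 81 ≥ 0, LHS is (·)² — take ±√, so sqrt: x - 6 = 9 or -9.
Step 3. [x - 6 = 9 or -9] peel the -6: add 6 from each side ⇒ sub: x = 15 or -3.

Answer: x ∈ {-3, 15}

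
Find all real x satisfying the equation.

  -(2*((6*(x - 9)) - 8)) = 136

Step 1. [-(2*((6*(x - 9)) - 8)) = 136] flip signs both sides. So neg: 2*((6*(x - 9)) - 8) = -136.
Step 2. [2*((6*(x - 9)) - 8) = -136] LHS = 2·(…); ÷2 both sides. So div: (6*(x - 9)) - 8 = -68.
Step 3. [(6*(x - 9)) - 8 = -68] -8 is outermost — add 8 both sides, so sub: 6*(x - 9) = -60.
Step 4. [6*(x - 9) = -60] leading coefficient 6: divide by 6. So div: x - 9 = -10.
Step 5. [x - 9 = -10] peel the -9: add 9 from each side ⇒ sub: x = -1.

Answer: x ∈ {-1}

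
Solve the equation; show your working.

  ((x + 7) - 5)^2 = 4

Step 1. [((x + 7) - 5)^2 = 4] √ both sides: 4 ≥ 0 gives two branches. So sqrt: (x + 7) - 5 = 2 or -2.
Step 2. [(x + 7) - 5 = 2 or -2] the outer -5 inverts by adding 5 ⇒ sub: x + 7 = 7 or 3.
Step 3. [x + 7 = 7 or 3] 7 comes off first (subtract 7), so sub: x = 0 or -4.

Answer: x ∈ {-4, 0}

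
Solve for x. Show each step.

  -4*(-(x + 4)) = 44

Step 1. [-4*(-(x + 4)) = 44] -4·(inner) — divide through by -4 ⇒ div: -(x + 4) = -11.
Step 2. [-(x + 4) = -11] leading − — multiply by −1. So neg: x + 4 = 11.
Step 3. [x + 4 = 11] the outer +4 inverts by subtracting 4. So sub: x = 7.

Answer: x ∈ {7}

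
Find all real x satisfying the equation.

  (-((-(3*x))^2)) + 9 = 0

Step 1. [(-((-(3*x))^2)) + 9 = 0] peel the +9: subtract 9 from each side ⇒ sub: -((-(3*x))^2) = -9.
Step 2. [-((-(3*x))^2) = -9] LHS negated; negate both sides ⇒ neg: (-(3*x))^2 = 9.
Step 3. [(-(3*x))^2 = 9] LHS squared, RHS 9 ≥ 0: apply √ (±) ⇒ sqrt: -(3*x) = 3 or -3.
Step 4. [-(3*x) = 3 or -3] flip signs both sides ⇒ neg: 3*x = -3 or 3.
Step 5. [3*x = -3 or 3] leading coefficient 3: divide by 3. So div: x = -1 or 1.

Answer: x ∈ {-1, 1}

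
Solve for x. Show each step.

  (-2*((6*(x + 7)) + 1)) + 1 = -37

Step 1. [(-2*((6*(x + 7)) + 1)) + 1 = -37] subtract 1: x sits inside (… + 1). So sub: -2*((6*(x + 7)) + 1) = -38.
Step 2. [-2*((6*(x + 7)) + 1) = -38] LHS = -2·(…); ÷-2 both sides ⇒ div: (6*(x + 7)) + 1 = 19.
Step 3. [(6*(x + 7)) + 1 = 19] the outer +1 inverts by subtracting 1, so sub: 6*(x + 7) = 18.
Step 4. [6*(x + 7) = 18] 6 out front; divide by 6. So div: x + 7 = 3.
Step 5. [x + 7 = 3] +7 is outermost — subtract 7 both sides, so sub: x = -4.

Answer: x ∈ {-4}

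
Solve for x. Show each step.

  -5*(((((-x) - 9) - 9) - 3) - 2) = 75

Step 1. [-5*(((((-x) - 9) - 9) - 3) - 2) = 75] divide by the outer -5. So div: ((((-x) - 9) - 9) - 3) - 2 = -15.
Step 2. [((((-x) - 9) - 9) - 3) - 2 = -15] the outer -2 inverts by adding 2, so sub: (((-x) - 9) - 9) - 3 = -13.
Step 3. [(((-x) - 9) - 9) - 3 = -13] add 3: x sits inside (… - 3). So sub: ((-x) - 9) - 9 = -10.
Step 4. [((-x) - 9) - 9 = -10] 9 comes off first (add 9) ⇒ sub: (-x) - 9 = -1.
Step 5. [(-x) - 9 = -1] add 9: x sits inside (… - 9), so sub: -x = 8.
Step 6. [-x = 8] leading − — multiply by −1. So neg: x = -8.

Answer: x ∈ {-8}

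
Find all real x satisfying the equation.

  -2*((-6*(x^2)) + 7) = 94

Step 1. [-2*((-6*(x^2)) + 7) = 94] -2·(inner) — divide through by -2 ⇒ div: (-6*(x^2)) + 7 = -47.
Step 2. [(-6*(x^2)) + 7 = -47] the outer +7 inverts by subtracting 7 ⇒ sub: -6*(x^2) = -54.
Step 3. [-6*(x^2) = -54] leading coefficient -6: divide by -6. So div: x^2 = 9.
Step 4. [x^2 = 9] LHS squared, RHS 9 ≥ 0: apply √ (±) ⇒ sqrt: x = 3 or -3.

Answer: x ∈ {-3, 3}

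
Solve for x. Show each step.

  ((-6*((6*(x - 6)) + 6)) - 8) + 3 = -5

Step 1. [((-6*((6*(x - 6)) + 6)) - 8) + 3 = -5] the outer +3 inverts by subtracting 3. So sub: (-6*((6*(x - 6)) + 6)) - 8 = -8.
Step 2. [(-6*((6*(x - 6)) + 6)) - 8 = -8] add 8: x sits inside (… - 8) ⇒ sub: -6*((6*(x - 6)) + 6) = 0.
Step 3. [-6*((6*(x - 6)) + 6) = 0] LHS = -6·(…); ÷-6 both sides ⇒ div: (6*(x - 6)) + 6 = 0.
Step 4. [(6*(x - 6)) + 6 = 0] the outer +6 inverts by subtracting 6. So sub: 6*(x - 6) = -6.
Step 5. [6*(x - 6) = -6] LHS = 6·(…); ÷6 both sides. So div: x - 6 = -1.
Step 6. [x - 6 = -1] -6 is outermost — add 6 both sides. So sub: x = 5.

Answer: x ∈ {5}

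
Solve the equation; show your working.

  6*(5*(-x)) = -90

Step 1. [6*(5*(-x)) = -90] 6·(inner) — divide through by 6, so div: 5*(-x) = -15.
Step 2. [5*(-x) = -15] divide by the outer 5. So div: -x = -3.
Step 3. [-x = -3] leading − — multiply by −1, so neg: x = 3.

Answer: x ∈ {3}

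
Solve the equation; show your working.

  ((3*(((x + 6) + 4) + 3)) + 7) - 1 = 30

Step 1. [((3*(((x + 6) + 4) + 3)) + 7) - 1 = 30] peel the -1: add 1 from each side, so sub: (3*(((x + 6) + 4) + 3)) + 7 = 31.
Step 2. [(3*(((x + 6) + 4) + 3)) + 7 = 31] 7 comes off first (subtract 7), so sub: 3*(((x + 6) + 4) + 3) = 24.
Step 3. [3*(((x + 6) + 4) + 3) = 24] 3·(inner) — divide through by 3. So div: ((x + 6) + 4) + 3 = 8.
Step 4. [((x + 6) + 4) + 3 = 8] the outer +3 inverts by subtracting 3. So sub: (x + 6) + 4 = 5.
Step 5. [(x + 6) + 4 = 5] subtract 4: x sits inside (… + 4). So sub: x + 6 = 1.
Step 6. [x + 6 = 1] subtract 6: x sits inside (… + 6), so sub: x = -5.

Answer: x ∈ {-5}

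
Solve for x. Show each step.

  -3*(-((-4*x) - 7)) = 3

Step 1. [-3*(-((-4*x) - 7)) = 3] -3·(inner) — divide through by -3. So div: -((-4*x) - 7) = -1.
Step 2. [-((-4*x) - 7) = -1] leading − — multiply by −1 ⇒ neg: (-4*x) - 7 = 1.
Step 3. [(-4*x) - 7 = 1] the outer -7 inverts by adding 7. So sub: -4*x = 8.
Step 4. [-4*x = 8] -4 out front; divide by -4. So div: x = -2.

Answer: x ∈ {-2}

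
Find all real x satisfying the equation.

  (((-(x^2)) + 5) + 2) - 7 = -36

Step 1. [(((-(x^2)) + 5) + 2) - 7 = -36] add 7: x sits inside (… - 7) ⇒ sub: ((-(x^2)) + 5) + 2 = -29.
Step 2. [((-(x^2)) + 5) + 2 = -29] peel the +2: subtract 2 from each side. So sub: (-(x^2)) + 5 = -31.
Step 3. [(-(x^2)) + 5 = -31] the outer +5 inverts by subtracting 5, so sub: -(x^2) = -36.
Step 4. [-(x^2) = -36] flip signs both sides ⇒ neg: x^2 = 36.
Step 5. [x^2 = 36] 36 ≥ 0, LHS is (·)² — take ±√ ⇒ sqrt: x = 6 or -6.

Answer: x ∈ {-6, 6}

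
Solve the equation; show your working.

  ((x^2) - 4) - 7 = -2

Step 1. [((x^2) - 4) - 7 = -2] peel the -7: add 7 from each side, so sub: (x^2) - 4 = 5.
Step 2. [(x^2) - 4 = 5] peel the -4: add 4 from each side, so sub: x^2 = 9.
Step 3. [x^2 = 9] LHS squared, RHS 9 ≥ 0: apply √ (±). So sqrt: x = 3 or -3.

Answer: x ∈ {-3, 3}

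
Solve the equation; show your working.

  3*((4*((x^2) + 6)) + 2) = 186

Step 1. [3*((4*((x^2) + 6)) + 2) = 186] 3·(inner) — divide through by 3 ⇒ div: (4*((x^2) + 6)) + 2 = 62.
Step 2. [(4*((x^2) + 6)) + 2 = 62] +2 is outermost — subtract 2 both sides, so sub: 4*((x^2) + 6) = 60.
Step 3. [4*((x^2) + 6) = 60] 4·(inner) — divide through by 4, so div: (x^2) + 6 = 15.
Step 4. [(x^2) + 6 = 15] +6 is outermost — subtract 6 both sides ⇒ sub: x^2 = 9.
Step 5. [x^2 = 9] LHS squared, RHS 9 ≥ 0: apply √ (±). So sqrt: x = 3 or -3.

Answer: x ∈ {-3, 3}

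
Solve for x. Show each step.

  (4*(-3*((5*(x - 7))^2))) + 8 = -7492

Step 1. [(4*(-3*((5*(x - 7))^2))) + 8 = -7492] common factor 4 (LHS and -7492) — divide through ⇒ factor: (-3*((5*(x - 7))^2)) + 2 = -1873.
Step 2. [(-3*((5*(x - 7))^2)) + 2 = -1873] peel the +2: subtract 2 from each side, so sub: -3*((5*(x - 7))^2) = -1875.
Step 3. [-3*((5*(x - 7))^2) = -1875] -3·(inner) — divide through by -3, so div: (5*(x - 7))^2 = 625.
Step 4. [(5*(x - 7))^2 = 625] √ both sides: 625 ≥ 0 gives two branches. So sqrt: 5*(x - 7) = 25 or -25.
Step 5. [5*(x - 7) = 25 or -25] divide by the outer 5. So div: x - 7 = 5 or -5.
Step 6. [x - 7 = 5 or -5] add 7: x sits inside (… - 7) ⇒ sub: x = 12 or 2.

Answer: x ∈ {2, 12}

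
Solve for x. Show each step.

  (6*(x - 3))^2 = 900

Step 1. [(6*(x - 3))^2 = 900] 900 ≥ 0, LHS is (·)² — take ±√, so sqrt: 6*(x - 3) = 30 or -30.
Step 2. [6*(x - 3) = 30 or -30] 6 out front; divide by 6 ⇒ div: x - 3 = 5 or -5.
Step 3. [x - 3 = 5 or -5] the outer -3 inverts by adding 3 ⇒ sub: x = 8 or -2.

Answer: x ∈ {-2, 8}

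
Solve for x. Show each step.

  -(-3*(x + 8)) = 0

Step 1. [-(-3*(x + 8)) = 0] flip signs both sides ⇒ neg: -3*(x + 8) = 0.
Step 2. [-3*(x + 8) = 0] leading coefficient -3: divide by -3 ⇒ div: x + 8 = 0.
Step 3. [x + 8 = 0] the outer +8 inverts by subtracting 8. So sub: x = -8.

Answer: x ∈ {-8}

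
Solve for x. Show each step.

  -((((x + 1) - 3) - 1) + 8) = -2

Step 1. [-((((x + 1) - 3) - 1) + 8) = -2] LHS negated; negate both sides ⇒ neg: (((x + 1) - 3) - 1) + 8 = 2.
Step 2. [(((x + 1) - 3) - 1) + 8 = 2] 8 comes off first (subtract 8), so sub: ((x + 1) - 3) - 1 = -6.
Step 3. [((x + 1) - 3) - 1 = -6] add 1: x sits inside (… - 1). So sub: (x + 1) - 3 = -5.
Step 4. [(x + 1) - 3 = -5] 3 comes off first (add 3). So sub: x + 1 = -2.
Step 5. [x + 1 = -2] +1 is outermost — subtract 1 both sides. So sub: x = -3.

Answer: x ∈ {-3}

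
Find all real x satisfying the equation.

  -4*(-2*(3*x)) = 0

Step 1. [-4*(-2*(3*x)) = 0] -4·(inner) — divide through by -4 ⇒ div: -2*(3*x) = 0.
Step 2. [-2*(3*x) = 0] LHS = -2·(…); ÷-2 both sides, so div: 3*x = 0.
Step 3. [3*x = 0] 3 out front; divide by 3. So div: x = 0.

Answer: x ∈ {0}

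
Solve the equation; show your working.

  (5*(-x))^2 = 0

Step 1. [(5*(-x))^2 = 0] 0 ≥ 0, LHS is (·)² — take ±√. So sqrt: 5*(-x) = 0.
Step 2. [5*(-x) = 0] 5·(inner) — divide through by 5, so div: -x = 0.
Step 3. [-x = 0] leading − — multiply by −1 ⇒ neg: x = 0.

Answer: x ∈ {0}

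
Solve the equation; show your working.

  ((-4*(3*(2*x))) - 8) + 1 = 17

Step 1. [((-4*(3*(2*x))) - 8) + 1 = 17] subtract 1: x sits inside (… + 1). So sub: (-4*(3*(2*x))) - 8 = 16.
Step 2. [(-4*(3*(2*x))) - 8 = 16] peel the -8: add 8 from each side, so sub: -4*(3*(2*x)) = 24.
Step 3. [-4*(3*(2*x)) = 24] leading coefficient -4: divide by -4 ⇒ div: 3*(2*x) = -6.
Step 4. [3*(2*x) = -6] leading coefficient 3: divide by 3, so div: 2*x = -2.
Step 5. [2*x = -2] LHS = 2·(…); ÷2 both sides. So div: x = -1.

Answer: x ∈ {-1}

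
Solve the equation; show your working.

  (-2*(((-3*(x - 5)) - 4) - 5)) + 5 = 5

Step 1. [(-2*(((-3*(x - 5)) - 4) - 5)) + 5 = 5] peel the +5: subtract 5 from each side, so sub: -2*(((-3*(x - 5)) - 4) - 5) = 0.
Step 2. [-2*(((-3*(x - 5)) - 4) - 5) = 0] LHS = -2·(…); ÷-2 both sides ⇒ div: ((-3*(x - 5)) - 4) - 5 = 0.
Step 3. [((-3*(x - 5)) - 4) - 5 = 0] the outer -5 inverts by adding 5 ⇒ sub: (-3*(x - 5)) - 4 = 5.
Step 4. [(-3*(x - 5)) - 4 = 5] 4 comes off first (add 4) ⇒ sub: -3*(x - 5) = 9.
Step 5. [-3*(x - 5) = 9] -3 out front; divide by -3. So div: x - 5 = -3.
Step 6. [x - 5 = -3] 5 comes off first (add 5), so sub: x = 2.

Answer: x ∈ {2}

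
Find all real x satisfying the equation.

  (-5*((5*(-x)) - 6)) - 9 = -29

Step 1. [(-5*((5*(-x)) - 6)) - 9 = -29] peel the -9: add 9 from each side. So sub: -5*((5*(-x)) - 6) = -20.
Step 2. [-5*((5*(-x)) - 6) = -20] LHS = -5·(…); ÷-5 both sides. So div: (5*(-x)) - 6 = 4.
Step 3. [(5*(-x)) - 6 = 4] peel the -6: add 6 from each side, so sub: 5*(-x) = 10.
Step 4. [5*(-x) = 10] 5 out front; divide by 5 ⇒ div: -x = 2.
Step 5. [-x = 2] LHS negated; negate both sides ⇒ neg: x = -2.

Answer: x ∈ {-2}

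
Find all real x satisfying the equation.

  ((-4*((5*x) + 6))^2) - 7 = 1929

Step 1. [((-4*((5*x) + 6))^2) - 7 = 1929] 7 comes off first (add 7). So sub: (-4*((5*x) + 6))^2 = 1936.
Step 2. [(-4*((5*x) + 6))^2 = 1936] 1936 ≥ 0, LHS is (·)² — take ±√ ⇒ sqrt: -4*((5*x) + 6) = 44 or -44.
Step 3. [-4*((5*x) + 6) = 44 or -44] -4·(inner) — divide through by -4. So div: (5*x) + 6 = -11 or 11.
Step 4. [(5*x) + 6 = -11 or 11] +6 is outermost — subtract 6 both sides ⇒ sub: 5*x = -17 or 5.
Step 5. [5*x = -17 or 5] divide by the outer 5. So div: x = -17/5 or 1.

Answer: x ∈ {-17/5, 1}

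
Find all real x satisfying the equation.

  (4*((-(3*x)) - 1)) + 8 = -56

Step 1. [(4*((-(3*x)) - 1)) + 8 = -56] 4 divides every term; factor it out ⇒ factor: ((-(3*x)) - 1) + 2 = -14.
Step 2. [((-(3*x)) - 1) + 2 = -14] subtract 2: x sits inside (… + 2) ⇒ sub: (-(3*x)) - 1 = -16.
Step 3. [(-(3*x)) - 1 = -16] add 1: x sits inside (… - 1) ⇒ sub: -(3*x) = -15.
Step 4. [-(3*x) = -15] LHS negated; negate both sides ⇒ neg: 3*x = 15.
Step 5. [3*x = 15] leading coefficient 3: divide by 3. So div: x = 5.

Answer: x ∈ {5}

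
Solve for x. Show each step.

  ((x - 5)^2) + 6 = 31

Step 1. [((x - 5)^2) + 6 = 31] subtract 6: x sits inside (… + 6). So sub: (x - 5)^2 = 25.
Step 2. [(x - 5)^2 = 25] 25 ≥ 0, LHS is (·)² — take ±√. So sqrt: x - 5 = 5 or -5.
Step 3. [x - 5 = 5 or -5] the outer -5 inverts by adding 5. So sub: x = 10 or 0.

Answer: x ∈ {0, 10}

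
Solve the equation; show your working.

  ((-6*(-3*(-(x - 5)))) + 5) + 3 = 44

Step 1. [((-6*(-3*(-(x - 5)))) + 5) + 3 = 44] 3 comes off first (subtract 3) ⇒ sub: (-6*(-3*(-(x - 5)))) + 5 = 41.
Step 2. [(-6*(-3*(-(x - 5)))) + 5 = 41] peel the +5: subtract 5 from each side ⇒ sub: -6*(-3*(-(x - 5))) = 36.
Step 3. [-6*(-3*(-(x - 5))) = 36] LHS = -6·(…); ÷-6 both sides, so div: -3*(-(x - 5)) = -6.
Step 4. [-3*(-(x - 5)) = -6] -3·(inner) — divide through by -3. So div: -(x - 5) = 2.
Step 5. [-(x - 5) = 2] leading − — multiply by −1 ⇒ neg: x - 5 = -2.
Step 6. [x - 5 = -2] 5 comes off first (add 5). So sub: x = 3.

Answer: x ∈ {3}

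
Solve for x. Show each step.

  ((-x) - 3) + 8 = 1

Step 1. [((-x) - 3) + 8 = 1] +8 is outermost — subtract 8 both sides, so sub: (-x) - 3 = -7.
Step 2. [(-x) - 3 = -7] peel the -3: add 3 from each side ⇒ sub: -x = -4.
Step 3. [-x = -4] flip signs both sides, so neg: x = 4.

Answer: x ∈ {4}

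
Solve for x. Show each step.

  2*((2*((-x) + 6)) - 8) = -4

Step 1. [2*((2*((-x) + 6)) - 8) = -4] LHS = 2·(…); ÷2 both sides, so div: (2*((-x) + 6)) - 8 = -2.
Step 2. [(2*((-x) + 6)) - 8 = -2] 2 divides every term; factor it out. So factor: ((-x) + 6) - 4 = -1.
Step 3. [((-x) + 6) - 4 = -1] add 4: x sits inside (… - 4). So sub: (-x) + 6 = 3.
Step 4. [(-x) + 6 = 3] 6 comes off first (subtract 6) ⇒ sub: -x = -3.
Step 5. [-x = -3] leading − — multiply by −1, so neg: x = 3.

Answer: x ∈ {3}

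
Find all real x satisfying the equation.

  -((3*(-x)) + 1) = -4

Step 1. [-((3*(-x)) + 1) = -4] LHS negated; negate both sides ⇒ neg: (3*(-x)) + 1 = 4.
Step 2. [(3*(-x)) + 1 = 4] peel the +1: subtract 1 from each side. So sub: 3*(-x) = 3.
Step 3. [3*(-x) = 3] leading coefficient 3: divide by 3. So div: -x = 1.
Step 4. [-x = 1] flip signs both sides, so neg: x = -1.

Answer: x ∈ {-1}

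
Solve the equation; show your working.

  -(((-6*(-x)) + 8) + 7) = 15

Step 1. [-(((-6*(-x)) + 8) + 7) = 15] flip signs both sides ⇒ neg: ((-6*(-x)) + 8) + 7 = -15.
Step 2. [((-6*(-x)) + 8) + 7 = -15] subtract 7: x sits inside (… + 7), so sub: (-6*(-x)) + 8 = -22.
Step 3. [(-6*(-x)) + 8 = -22] the outer +8 inverts by subtracting 8, so sub: -6*(-x) = -30.
Step 4. [-6*(-x) = -30] -6 out front; divide by -6, so div: -x = 5.
Step 5. [-x = 5] LHS negated; negate both sides, so neg: x = -5.

Answer: x ∈ {-5}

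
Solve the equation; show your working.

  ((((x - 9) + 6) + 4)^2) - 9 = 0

Step 1. [((((x - 9) + 6) + 4)^2) - 9 = 0] 9 comes off first (add 9). So sub: (((x - 9) + 6) + 4)^2 = 9.
Step 2. [(((x - 9) + 6) + 4)^2 = 9] 9 ≥ 0, LHS is (·)² — take ±√. So sqrt: ((x - 9) + 6) + 4 = 3 or -3.
Step 3. [((x - 9) + 6) + 4 = 3 or -3] +4 is outermost — subtract 4 both sides, so sub: (x - 9) + 6 = -1 or -7.
Step 4. [(x - 9) + 6 = -1 or -7] +6 is outermost — subtract 6 both sides ⇒ sub: x - 9 = -7 or -13.
Step 5. [x - 9 = -7 or -13] add 9: x sits inside (… - 9). So sub: x = 2 or -4.

Answer: x ∈ {-4, 2}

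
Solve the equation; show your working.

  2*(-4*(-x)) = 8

Step 1. [2*(-4*(-x)) = 8] 2·(inner) — divide through by 2 ⇒ div: -4*(-x) = 4.
Step 2. [-4*(-x) = 4] LHS = -4·(…); ÷-4 both sides, so div: -x = -1.
Step 3. [-x = -1] flip signs both sides. So neg: x = 1.

Answer: x ∈ {1}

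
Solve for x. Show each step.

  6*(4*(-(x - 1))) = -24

Step 1. [6*(4*(-(x - 1))) = -24] LHS = 6·(…); ÷6 both sides. So div: 4*(-(x - 1)) = -4.
Step 2. [4*(-(x - 1)) = -4] leading coefficient 4: divide by 4. So div: -(x - 1) = -1.
Step 3. [-(x - 1) = -1] flip signs both sides. So neg: x - 1 = 1.
Step 4. [x - 1 = 1] 1 comes off first (add 1), so sub: x = 2.

Answer: x ∈ {2}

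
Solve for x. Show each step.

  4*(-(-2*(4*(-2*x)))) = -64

Step 1. [4*(-(-2*(4*(-2*x)))) = -64] 4 out front; divide by 4. So div: -(-2*(4*(-2*x))) = -16.
Step 2. [-(-2*(4*(-2*x))) = -16] flip signs both sides, so neg: -2*(4*(-2*x)) = 16.
Step 3. [-2*(4*(-2*x)) = 16] LHS = -2·(…); ÷-2 both sides. So div: 4*(-2*x) = -8.
Step 4. [4*(-2*x) = -8] 4 out front; divide by 4. So div: -2*x = -2.
Step 5. [-2*x = -2] divide by the outer -2 ⇒ div: x = 1.

Answer: x ∈ {1}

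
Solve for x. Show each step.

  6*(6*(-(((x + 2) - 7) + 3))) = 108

Step 1. [6*(6*(-(((x + 2) - 7) + 3))) = 108] divide by the outer 6. So div: 6*(-(((x + 2) - 7) + 3)) = 18.
Step 2. [6*(-(((x + 2) - 7) + 3)) = 18] 6 out front; divide by 6, so div: -(((x + 2) - 7) + 3) = 3.
Step 3. [-(((x + 2) - 7) + 3) = 3] flip signs both sides ⇒ neg: ((x + 2) - 7) + 3 = -3.
Step 4. [((x + 2) - 7) + 3 = -3] 3 comes off first (subtract 3) ⇒ sub: (x + 2) - 7 = -6.
Step 5. [(x + 2) - 7 = -6] 7 comes off first (add 7) ⇒ sub: x + 2 = 1.
Step 6. [x + 2 = 1] +2 is outermost — subtract 2 both sides ⇒ sub: x = -1.

Answer: x ∈ {-1}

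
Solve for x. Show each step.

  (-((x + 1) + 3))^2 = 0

Step 1. [(-((x + 1) + 3))^2 = 0] 0 ≥ 0, LHS is (·)² — take ±√, so sqrt: -((x + 1) + 3) = 0.
Step 2. [-((x + 1) + 3) = 0] flip signs both sides, so neg: (x + 1) + 3 = 0.
Step 3. [(x + 1) + 3 = 0] 3 comes off first (subtract 3) ⇒ sub: x + 1 = -3.
Step 4. [x + 1 = -3] peel the +1: subtract 1 from each side, so sub: x = -4.

Answer: x ∈ {-4}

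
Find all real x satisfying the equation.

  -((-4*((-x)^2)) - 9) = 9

Step 1. [-((-4*((-x)^2)) - 9) = 9] leading − — multiply by −1. So neg: (-4*((-x)^2)) - 9 = -9.
Step 2. [(-4*((-x)^2)) - 9 = -9] the outer -9 inverts by adding 9. So sub: -4*((-x)^2) = 0.
Step 3. [-4*((-x)^2) = 0] LHS = -4·(…); ÷-4 both sides ⇒ div: (-x)^2 = 0.
Step 4. [(-x)^2 = 0] LHS squared, RHS 0 ≥ 0: apply √ (±). So sqrt: -x = 0.
Step 5. [-x = 0] leading − — multiply by −1, so neg: x = 0.

Answer: x ∈ {0}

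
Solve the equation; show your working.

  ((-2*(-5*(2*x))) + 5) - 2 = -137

Step 1. [((-2*(-5*(2*x))) + 5) - 2 = -137] -2 is outermost — add 2 both sides. So sub: (-2*(-5*(2*x))) + 5 = -135.
Step 2. [(-2*(-5*(2*x))) + 5 = -135] 5 comes off first (subtract 5) ⇒ sub: -2*(-5*(2*x)) = -140.
Step 3. [-2*(-5*(2*x)) = -140] leading coefficient -2: divide by -2 ⇒ div: -5*(2*x) = 70.
Step 4. [-5*(2*x) = 70] leading coefficient -5: divide by -5, so div: 2*x = -14.
Step 5. [2*x = -14] leading coefficient 2: divide by 2, so div: x = -7.

Answer: x ∈ {-7}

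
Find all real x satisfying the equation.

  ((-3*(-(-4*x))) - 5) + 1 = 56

Step 1. [((-3*(-(-4*x))) - 5) + 1 = 56] the outer +1 inverts by subtracting 1. So sub: (-3*(-(-4*x))) - 5 = 55.
Step 2. [(-3*(-(-4*x))) - 5 = 55] 5 comes off first (add 5) ⇒ sub: -3*(-(-4*x)) = 60.
Step 3. [-3*(-(-4*x)) = 60] divide by the outer -3, so div: -(-4*x) = -20.
Step 4. [-(-4*x) = -20] LHS negated; negate both sides. So neg: -4*x = 20.
Step 5. [-4*x = 20] -4 out front; divide by -4. So div: x = -5.

Answer: x ∈ {-5}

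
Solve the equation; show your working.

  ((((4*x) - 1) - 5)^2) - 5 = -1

Step 1. [((((4*x) - 1) - 5)^2) - 5 = -1] add 5: x sits inside (… - 5), so sub: (((4*x) - 1) - 5)^2 = 4.
Step 2. [(((4*x) - 1) - 5)^2 = 4] LHS squared, RHS 4 ≥ 0: apply √ (±). So sqrt: ((4*x) - 1) - 5 = 2 or -2.
Step 3. [((4*x) - 1) - 5 = 2 or -2] the outer -5 inverts by adding 5 ⇒ sub: (4*x) - 1 = 7 or 3.
Step 4. [(4*x) - 1 = 7 or 3] add 1: x sits inside (… - 1), so sub: 4*x = 8 or 4.
Step 5. [4*x = 8 or 4] leading coefficient 4: divide by 4. So div: x = 2 or 1.

Answer: x ∈ {1, 2}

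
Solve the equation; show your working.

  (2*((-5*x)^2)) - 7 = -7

Step 1. [(2*((-5*x)^2)) - 7 = -7] 7 comes off first (add 7). So sub: 2*((-5*x)^2) = 0.
Step 2. [2*((-5*x)^2) = 0] 2·(inner) — divide through by 2 ⇒ div: (-5*x)^2 = 0.
Step 3. [(-5*x)^2 = 0] 0 ≥ 0, LHS is (·)² — take ±√ ⇒ sqrt: -5*x = 0.
Step 4. [-5*x = 0] leading coefficient -5: divide by -5. So div: x = 0.

Answer: x ∈ {0}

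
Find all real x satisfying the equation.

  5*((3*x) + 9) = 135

Step 1. [5*((3*x) + 9) = 135] LHS = 5·(…); ÷5 both sides, so div: (3*x) + 9 = 27.
Step 2. [(3*x) + 9 = 27] 9 comes off first (subtract 9) ⇒ sub: 3*x = 18.
Step 3. [3*x = 18] LHS = 3·(…); ÷3 both sides, so div: x = 6.

Answer: x ∈ {6}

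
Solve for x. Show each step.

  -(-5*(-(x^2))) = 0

Step 1. [-(-5*(-(x^2))) = 0] flip signs both sides. So neg: -5*(-(x^2)) = 0.
Step 2. [-5*(-(x^2)) = 0] -5·(inner) — divide through by -5 ⇒ div: -(x^2) = 0.
Step 3. [-(x^2) = 0] flip signs both sides, so neg: x^2 = 0.
Step 4. [x^2 = 0] LHS squared, RHS 0 ≥ 0: apply √ (±). So sqrt: x = 0.

Answer: x ∈ {0}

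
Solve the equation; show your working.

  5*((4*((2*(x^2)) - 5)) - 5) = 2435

Step 1. [5*((4*((2*(x^2)) - 5)) - 5) = 2435] leading coefficient 5: divide by 5. So div: (4*((2*(x^2)) - 5)) - 5 = 487.
Step 2. [(4*((2*(x^2)) - 5)) - 5 = 487] peel the -5: add 5 from each side. So sub: 4*((2*(x^2)) - 5) = 492.
Step 3. [4*((2*(x^2)) - 5) = 492] 4·(inner) — divide through by 4. So div: (2*(x^2)) - 5 = 123.
Step 4. [(2*(x^2)) - 5 = 123] peel the -5: add 5 from each side ⇒ sub: 2*(x^2) = 128.
Step 5. [2*(x^2) = 128] leading coefficient 2: divide by 2. So div: x^2 = 64.
Step 6. [x^2 = 64] 64 ≥ 0, LHS is (·)² — take ±√, so sqrt: x = 8 or -8.

Answer: x ∈ {-8, 8}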